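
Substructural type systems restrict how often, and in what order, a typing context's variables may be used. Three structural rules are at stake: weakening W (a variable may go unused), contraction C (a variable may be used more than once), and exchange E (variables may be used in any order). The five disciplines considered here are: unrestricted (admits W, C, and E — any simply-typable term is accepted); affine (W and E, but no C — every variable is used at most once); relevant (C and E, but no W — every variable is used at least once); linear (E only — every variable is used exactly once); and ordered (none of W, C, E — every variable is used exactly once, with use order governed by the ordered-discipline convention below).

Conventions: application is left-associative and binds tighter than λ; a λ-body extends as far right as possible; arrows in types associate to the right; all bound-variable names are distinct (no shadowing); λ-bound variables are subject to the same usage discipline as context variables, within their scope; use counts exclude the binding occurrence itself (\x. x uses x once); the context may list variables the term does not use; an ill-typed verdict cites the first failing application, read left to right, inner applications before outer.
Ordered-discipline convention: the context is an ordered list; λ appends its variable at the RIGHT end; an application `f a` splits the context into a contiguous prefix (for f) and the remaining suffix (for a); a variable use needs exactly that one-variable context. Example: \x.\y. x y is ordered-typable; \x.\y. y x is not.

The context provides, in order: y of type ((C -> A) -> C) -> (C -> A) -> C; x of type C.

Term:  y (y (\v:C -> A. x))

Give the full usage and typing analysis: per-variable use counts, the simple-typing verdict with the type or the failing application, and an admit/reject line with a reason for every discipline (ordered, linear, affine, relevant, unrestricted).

usage: y ×2, x ×1, v [bound] ×0
left-to-right use order: y, y, x
typing: the term checks, with type (C -> A) -> C
ordered ✗ (repeated use of y ×2; v never used (weakening))
linear ✗ (repeated use of y ×2; v never used (weakening))
affine ✗ (repeated use of y ×2)
relevant ✗ (v never used (weakening))
unrestricted ✓ (typability at (C -> A) -> C is all that's needed)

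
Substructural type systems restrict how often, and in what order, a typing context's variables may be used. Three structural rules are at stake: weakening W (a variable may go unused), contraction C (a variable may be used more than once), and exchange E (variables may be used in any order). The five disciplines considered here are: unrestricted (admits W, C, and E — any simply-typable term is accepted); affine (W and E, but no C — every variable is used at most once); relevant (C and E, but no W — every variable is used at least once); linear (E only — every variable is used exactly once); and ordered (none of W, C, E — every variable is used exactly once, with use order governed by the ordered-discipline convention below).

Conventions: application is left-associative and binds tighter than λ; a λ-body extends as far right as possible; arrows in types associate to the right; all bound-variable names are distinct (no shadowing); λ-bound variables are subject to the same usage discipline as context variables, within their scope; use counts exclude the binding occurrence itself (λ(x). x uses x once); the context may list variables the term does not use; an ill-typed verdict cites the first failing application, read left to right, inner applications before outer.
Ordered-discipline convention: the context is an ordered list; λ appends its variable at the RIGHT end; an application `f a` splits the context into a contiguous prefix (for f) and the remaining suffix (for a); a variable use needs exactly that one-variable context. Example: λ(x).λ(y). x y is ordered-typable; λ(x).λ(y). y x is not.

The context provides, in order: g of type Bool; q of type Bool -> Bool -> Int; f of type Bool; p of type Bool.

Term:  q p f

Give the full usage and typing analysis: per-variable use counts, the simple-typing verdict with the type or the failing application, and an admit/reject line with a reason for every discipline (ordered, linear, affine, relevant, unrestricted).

variable uses: g ×0; q ×1; f ×1; p ×1
uses in reading order: q, p, f
typing: ✓ — Int
ordered: ✗ — g never used (weakening)
linear: ✗ — g never used (weakening)
affine: ✓ — none of g, q, f, p used more than once
relevant: ✗ — g never used (weakening)
unrestricted: ✓ — well-typed at Int; no restrictions here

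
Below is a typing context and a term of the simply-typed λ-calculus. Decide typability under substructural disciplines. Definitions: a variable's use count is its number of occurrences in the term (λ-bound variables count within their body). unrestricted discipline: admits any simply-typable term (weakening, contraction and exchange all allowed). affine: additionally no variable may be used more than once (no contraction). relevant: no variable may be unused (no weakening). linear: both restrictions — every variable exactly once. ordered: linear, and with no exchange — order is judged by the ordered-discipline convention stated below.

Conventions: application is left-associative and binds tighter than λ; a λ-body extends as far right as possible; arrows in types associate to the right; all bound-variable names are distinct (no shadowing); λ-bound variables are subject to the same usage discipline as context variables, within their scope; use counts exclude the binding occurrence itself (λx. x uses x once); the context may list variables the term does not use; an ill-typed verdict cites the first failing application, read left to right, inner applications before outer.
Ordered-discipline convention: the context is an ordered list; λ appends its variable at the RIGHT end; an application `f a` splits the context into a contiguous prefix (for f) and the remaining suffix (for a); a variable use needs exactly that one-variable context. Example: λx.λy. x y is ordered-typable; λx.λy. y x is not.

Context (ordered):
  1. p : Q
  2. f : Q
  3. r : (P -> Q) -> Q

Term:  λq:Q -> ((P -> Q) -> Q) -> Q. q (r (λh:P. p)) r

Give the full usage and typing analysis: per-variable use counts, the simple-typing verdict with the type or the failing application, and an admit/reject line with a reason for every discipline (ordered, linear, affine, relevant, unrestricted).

counts: p: 1, f: 0, r: 2, q [bound]: 1, h [bound]: 0
uses in reading order: q, r, p, r
typing: well-typed at (Q -> ((P -> Q) -> Q) -> Q) -> Q
ordered: ✗, r ×2 used more than once (contraction); unused: f, h — weakening required
linear: ✗, r ×2 used more than once (contraction); unused: f, h — weakening required
affine: ✗, r ×2 used more than once (contraction)
relevant: ✗, unused: f, h — weakening required
unrestricted: ✓, type-checks ((Q -> ((P -> Q) -> Q) -> Q) -> Q) and nothing is barred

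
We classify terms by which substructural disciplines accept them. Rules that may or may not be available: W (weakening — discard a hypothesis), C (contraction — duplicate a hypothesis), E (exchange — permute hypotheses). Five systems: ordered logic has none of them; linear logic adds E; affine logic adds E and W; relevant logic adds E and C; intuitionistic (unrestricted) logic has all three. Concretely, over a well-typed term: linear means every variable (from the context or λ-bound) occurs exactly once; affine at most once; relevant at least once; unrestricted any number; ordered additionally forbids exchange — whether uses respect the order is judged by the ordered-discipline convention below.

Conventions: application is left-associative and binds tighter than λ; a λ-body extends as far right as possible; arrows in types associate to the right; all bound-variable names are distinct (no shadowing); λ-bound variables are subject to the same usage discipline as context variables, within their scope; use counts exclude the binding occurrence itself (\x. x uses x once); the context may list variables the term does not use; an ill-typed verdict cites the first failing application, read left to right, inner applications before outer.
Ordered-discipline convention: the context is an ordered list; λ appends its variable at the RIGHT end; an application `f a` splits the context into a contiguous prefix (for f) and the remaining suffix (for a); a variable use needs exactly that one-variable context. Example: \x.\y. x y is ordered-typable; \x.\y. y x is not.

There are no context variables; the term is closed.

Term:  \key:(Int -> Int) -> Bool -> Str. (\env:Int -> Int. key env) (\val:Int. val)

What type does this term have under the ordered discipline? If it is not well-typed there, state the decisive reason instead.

term : ((Int -> Int) -> Bool -> Str) -> Bool -> Str
variable uses: key (λ-bound)=1, env (λ-bound)=1, val (λ-bound)=1
order of uses: key, env, val
typing: well-typed — term : ((Int -> Int) -> Bool -> Str) -> Bool -> Str
per-discipline verdicts: ordered ✓ | linear ✓ | affine ✓ | relevant ✓ | unrestricted ✓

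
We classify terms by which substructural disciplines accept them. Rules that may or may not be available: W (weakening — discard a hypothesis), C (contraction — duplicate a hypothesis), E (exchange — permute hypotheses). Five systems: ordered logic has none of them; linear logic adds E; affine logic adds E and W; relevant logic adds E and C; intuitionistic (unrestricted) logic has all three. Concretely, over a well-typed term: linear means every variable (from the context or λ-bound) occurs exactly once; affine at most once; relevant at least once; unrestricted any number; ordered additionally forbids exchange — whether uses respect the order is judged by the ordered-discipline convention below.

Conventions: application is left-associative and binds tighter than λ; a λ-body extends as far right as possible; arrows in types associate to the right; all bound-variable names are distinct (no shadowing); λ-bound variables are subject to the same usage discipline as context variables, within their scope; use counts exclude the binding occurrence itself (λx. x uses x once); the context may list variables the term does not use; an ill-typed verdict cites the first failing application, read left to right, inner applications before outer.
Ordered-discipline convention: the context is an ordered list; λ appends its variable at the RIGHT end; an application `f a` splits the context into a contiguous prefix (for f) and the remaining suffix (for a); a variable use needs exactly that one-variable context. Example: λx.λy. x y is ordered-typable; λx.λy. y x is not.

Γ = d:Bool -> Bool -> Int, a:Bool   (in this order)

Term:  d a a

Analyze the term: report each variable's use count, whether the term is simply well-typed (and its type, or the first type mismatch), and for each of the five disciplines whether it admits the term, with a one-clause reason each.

usage: d ×1; a ×2
left-to-right use order: d, a, a
typing: well-typed — term : Int
ordered: ✗ — needs contraction — a ×2
linear: ✗ — needs contraction — a ×2
affine: ✗ — needs contraction — a ×2
relevant: ✓ — none of d, a goes unused
unrestricted: ✓ — type-checks (Int) and nothing is barred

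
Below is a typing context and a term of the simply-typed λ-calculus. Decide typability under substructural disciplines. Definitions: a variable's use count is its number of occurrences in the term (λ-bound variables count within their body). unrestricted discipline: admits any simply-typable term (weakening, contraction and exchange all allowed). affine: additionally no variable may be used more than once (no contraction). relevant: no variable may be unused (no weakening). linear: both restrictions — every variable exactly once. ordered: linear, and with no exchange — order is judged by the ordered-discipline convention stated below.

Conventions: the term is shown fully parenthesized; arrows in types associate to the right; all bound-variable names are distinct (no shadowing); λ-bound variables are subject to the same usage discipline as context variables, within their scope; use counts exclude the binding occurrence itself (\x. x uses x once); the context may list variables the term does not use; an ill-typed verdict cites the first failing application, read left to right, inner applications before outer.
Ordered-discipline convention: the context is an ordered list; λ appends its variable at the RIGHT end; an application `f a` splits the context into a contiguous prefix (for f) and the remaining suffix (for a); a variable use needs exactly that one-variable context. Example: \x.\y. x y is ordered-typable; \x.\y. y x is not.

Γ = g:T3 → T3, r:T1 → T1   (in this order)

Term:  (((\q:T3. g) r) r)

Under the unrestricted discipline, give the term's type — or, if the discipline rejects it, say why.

not well-typed under unrestricted — the type mismatch rejects it
variable uses: g: 1×; r: 2×; q (bound): 0×
uses in reading order: g, r, r
typing: ill-typed: an application expects T3 but receives T1 → T1
all disciplines: ordered ✗, linear ✗, affine ✗, relevant ✗, unrestricted ✗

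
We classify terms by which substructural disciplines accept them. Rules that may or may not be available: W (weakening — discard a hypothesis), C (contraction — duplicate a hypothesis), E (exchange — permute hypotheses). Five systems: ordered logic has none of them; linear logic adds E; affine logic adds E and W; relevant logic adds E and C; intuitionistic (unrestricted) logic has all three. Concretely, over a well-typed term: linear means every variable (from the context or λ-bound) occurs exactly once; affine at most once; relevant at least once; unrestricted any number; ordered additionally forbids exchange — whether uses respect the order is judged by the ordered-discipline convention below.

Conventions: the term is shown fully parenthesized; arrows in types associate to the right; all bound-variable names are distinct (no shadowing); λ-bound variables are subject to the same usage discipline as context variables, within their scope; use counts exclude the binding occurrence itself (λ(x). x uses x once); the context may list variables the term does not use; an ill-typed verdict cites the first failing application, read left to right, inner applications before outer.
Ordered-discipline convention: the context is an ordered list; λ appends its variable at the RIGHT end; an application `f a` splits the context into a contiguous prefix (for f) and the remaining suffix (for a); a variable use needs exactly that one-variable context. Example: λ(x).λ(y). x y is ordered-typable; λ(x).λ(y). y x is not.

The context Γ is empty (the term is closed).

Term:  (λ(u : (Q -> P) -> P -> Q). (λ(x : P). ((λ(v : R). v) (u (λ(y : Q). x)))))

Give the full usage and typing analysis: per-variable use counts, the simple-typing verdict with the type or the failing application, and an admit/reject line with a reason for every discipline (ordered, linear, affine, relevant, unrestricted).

variable uses: u (λ-bound): 1; x (λ-bound): 1; v (λ-bound): 1; y (λ-bound): 0
left-to-right use order: v, u, x
typing: ill-typed: argument of type P -> Q where R is required
ordered: ✗ — the type mismatch rejects it
linear: ✗ — not simply typable
affine: ✗ — fails simple typing
relevant: ✗ — a type mismatch blocks all five
unrestricted: ✗ — the type mismatch rejects it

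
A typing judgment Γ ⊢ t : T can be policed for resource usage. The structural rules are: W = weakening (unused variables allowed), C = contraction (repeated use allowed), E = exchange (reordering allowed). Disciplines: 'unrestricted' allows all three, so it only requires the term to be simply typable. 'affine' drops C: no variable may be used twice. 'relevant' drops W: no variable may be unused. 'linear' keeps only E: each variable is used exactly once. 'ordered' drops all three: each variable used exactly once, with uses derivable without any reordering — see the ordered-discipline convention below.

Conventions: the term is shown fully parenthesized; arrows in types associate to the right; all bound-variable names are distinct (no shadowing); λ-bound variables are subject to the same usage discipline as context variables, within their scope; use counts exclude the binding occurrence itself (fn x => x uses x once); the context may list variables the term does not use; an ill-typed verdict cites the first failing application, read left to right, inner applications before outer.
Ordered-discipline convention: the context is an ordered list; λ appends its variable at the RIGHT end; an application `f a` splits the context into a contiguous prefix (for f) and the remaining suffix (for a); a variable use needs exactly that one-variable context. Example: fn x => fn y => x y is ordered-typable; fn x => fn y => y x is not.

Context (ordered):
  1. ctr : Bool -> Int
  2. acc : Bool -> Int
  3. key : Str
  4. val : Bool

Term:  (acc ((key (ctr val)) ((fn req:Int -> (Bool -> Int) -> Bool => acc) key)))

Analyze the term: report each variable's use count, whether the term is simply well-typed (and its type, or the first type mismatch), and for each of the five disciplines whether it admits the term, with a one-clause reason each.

variable uses: ctr: 1×; acc: 2×; key: 2×; val: 1×; req (bound): 0×
order of uses: acc, key, ctr, val, acc, key
typing: ill-typed: non-arrow in function slot: Str
ordered: ✗ — a type mismatch blocks all five
linear: ✗ — the type mismatch rejects it
affine: ✗ — not simply typable
relevant: ✗ — fails simple typing
unrestricted: ✗ — a type mismatch blocks all five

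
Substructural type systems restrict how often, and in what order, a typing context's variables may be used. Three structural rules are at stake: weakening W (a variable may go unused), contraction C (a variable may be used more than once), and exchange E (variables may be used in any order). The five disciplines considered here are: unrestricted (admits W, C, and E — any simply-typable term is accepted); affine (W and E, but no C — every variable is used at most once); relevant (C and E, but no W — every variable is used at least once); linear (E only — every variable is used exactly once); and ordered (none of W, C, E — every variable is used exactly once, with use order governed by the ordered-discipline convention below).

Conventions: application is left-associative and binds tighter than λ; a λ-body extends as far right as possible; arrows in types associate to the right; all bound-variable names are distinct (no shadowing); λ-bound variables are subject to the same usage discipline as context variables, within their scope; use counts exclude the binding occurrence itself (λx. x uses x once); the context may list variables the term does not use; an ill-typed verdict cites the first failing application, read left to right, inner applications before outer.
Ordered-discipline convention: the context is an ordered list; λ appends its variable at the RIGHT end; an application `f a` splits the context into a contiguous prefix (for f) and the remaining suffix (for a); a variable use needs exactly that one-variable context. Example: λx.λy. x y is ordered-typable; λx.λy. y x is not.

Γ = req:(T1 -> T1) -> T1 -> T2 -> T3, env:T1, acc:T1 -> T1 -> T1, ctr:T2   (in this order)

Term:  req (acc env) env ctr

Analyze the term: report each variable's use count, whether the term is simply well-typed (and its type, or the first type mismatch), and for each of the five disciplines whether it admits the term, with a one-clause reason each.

usage: req=1, env=2, acc=1, ctr=1
uses in reading order: req, acc, env, env, ctr
typing: ✓ — T3
ordered ✗ (env ×2 used more than once (contraction))
linear ✗ (env ×2 used more than once (contraction))
affine ✗ (env ×2 used more than once (contraction))
relevant ✓ (none of req, env, acc, ctr goes unused)
unrestricted ✓ (type-checks (T3) and nothing is barred)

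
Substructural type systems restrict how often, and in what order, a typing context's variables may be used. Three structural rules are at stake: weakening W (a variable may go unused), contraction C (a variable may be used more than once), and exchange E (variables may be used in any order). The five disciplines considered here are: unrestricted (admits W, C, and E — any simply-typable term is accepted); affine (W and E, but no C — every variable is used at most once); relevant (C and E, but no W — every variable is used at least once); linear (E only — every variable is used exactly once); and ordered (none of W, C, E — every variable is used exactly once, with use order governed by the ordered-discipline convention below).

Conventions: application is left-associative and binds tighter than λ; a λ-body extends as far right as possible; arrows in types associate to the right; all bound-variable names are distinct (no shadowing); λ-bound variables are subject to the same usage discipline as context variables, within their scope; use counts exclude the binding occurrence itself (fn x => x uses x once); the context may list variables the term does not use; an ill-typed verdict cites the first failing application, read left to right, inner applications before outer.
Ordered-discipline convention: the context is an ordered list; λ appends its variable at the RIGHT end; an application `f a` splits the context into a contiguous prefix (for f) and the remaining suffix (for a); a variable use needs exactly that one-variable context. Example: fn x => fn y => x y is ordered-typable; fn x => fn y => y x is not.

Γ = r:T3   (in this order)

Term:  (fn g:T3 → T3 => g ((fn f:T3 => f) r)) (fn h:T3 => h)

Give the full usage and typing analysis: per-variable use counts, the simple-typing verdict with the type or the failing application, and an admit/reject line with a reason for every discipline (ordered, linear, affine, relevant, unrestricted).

use counts: r ×1; g [bound] ×1; f [bound] ×1; h [bound] ×1
use order (left to right): g, f, r, h
typing: ✓ — T3
ordered ✗ (use order g, f, r, h needs exchange)
linear ✓ (exactly-once usage across r, g, f, h)
affine ✓ (r, g, f, h: no repeats, contraction unneeded)
relevant ✓ (r, g, f, h: all used, weakening unneeded)
unrestricted ✓ (well-typed at T3; no restrictions here)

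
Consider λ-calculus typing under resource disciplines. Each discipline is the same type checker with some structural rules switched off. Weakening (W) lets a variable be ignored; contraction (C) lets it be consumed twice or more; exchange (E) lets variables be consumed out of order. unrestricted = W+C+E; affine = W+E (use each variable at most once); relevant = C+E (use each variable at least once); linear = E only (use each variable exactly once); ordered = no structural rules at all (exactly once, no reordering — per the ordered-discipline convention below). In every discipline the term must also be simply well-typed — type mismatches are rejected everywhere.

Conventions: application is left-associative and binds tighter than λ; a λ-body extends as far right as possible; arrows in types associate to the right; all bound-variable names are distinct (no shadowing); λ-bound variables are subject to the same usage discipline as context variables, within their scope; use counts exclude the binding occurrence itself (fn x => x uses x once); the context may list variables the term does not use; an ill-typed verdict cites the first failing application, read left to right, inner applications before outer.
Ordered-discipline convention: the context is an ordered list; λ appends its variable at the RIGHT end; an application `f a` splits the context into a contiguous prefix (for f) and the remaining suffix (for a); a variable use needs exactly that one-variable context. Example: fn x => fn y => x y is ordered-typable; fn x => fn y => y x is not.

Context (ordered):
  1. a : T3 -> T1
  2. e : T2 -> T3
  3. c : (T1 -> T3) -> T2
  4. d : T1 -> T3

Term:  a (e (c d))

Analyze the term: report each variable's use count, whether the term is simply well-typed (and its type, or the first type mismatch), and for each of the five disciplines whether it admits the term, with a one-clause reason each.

usage: a: 1, e: 1, c: 1, d: 1
left-to-right use order: a, e, c, d
typing: ✓ — T1
ordered: ✓, single-use (a, e, c, d), ordered derivation ok
linear: ✓, a, e, c, d: one use apiece
affine: ✓, a, e, c, d: no repeats, contraction unneeded
relevant: ✓, at least one use each (a, e, c, d)
unrestricted: ✓, simply typable at T1; W, C, E all held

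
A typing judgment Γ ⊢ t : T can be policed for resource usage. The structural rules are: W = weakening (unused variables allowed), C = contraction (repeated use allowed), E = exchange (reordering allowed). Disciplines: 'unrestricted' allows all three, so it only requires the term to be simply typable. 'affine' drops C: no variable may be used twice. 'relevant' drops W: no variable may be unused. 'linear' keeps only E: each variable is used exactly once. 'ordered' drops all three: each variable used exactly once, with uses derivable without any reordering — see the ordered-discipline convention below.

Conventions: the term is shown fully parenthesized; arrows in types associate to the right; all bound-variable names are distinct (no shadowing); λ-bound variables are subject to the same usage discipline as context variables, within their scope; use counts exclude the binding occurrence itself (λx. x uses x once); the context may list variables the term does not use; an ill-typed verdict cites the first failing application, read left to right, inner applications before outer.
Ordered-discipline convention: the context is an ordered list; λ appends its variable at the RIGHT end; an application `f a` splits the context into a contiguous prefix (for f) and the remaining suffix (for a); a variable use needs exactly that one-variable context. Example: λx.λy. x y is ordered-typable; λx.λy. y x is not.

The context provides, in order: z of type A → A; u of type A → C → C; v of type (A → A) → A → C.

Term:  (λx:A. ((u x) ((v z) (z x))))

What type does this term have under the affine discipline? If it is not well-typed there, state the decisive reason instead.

not well-typed under affine — z ×2, x ×2 used more than once (contraction)
counts: z ×2, u ×1, v ×1, x (bound) ×2
use order (left to right): u, x, v, z, z, x
typing: well-typed at A → C
all disciplines: ordered ✗ · linear ✗ · affine ✗ · relevant ✓ · unrestricted ✓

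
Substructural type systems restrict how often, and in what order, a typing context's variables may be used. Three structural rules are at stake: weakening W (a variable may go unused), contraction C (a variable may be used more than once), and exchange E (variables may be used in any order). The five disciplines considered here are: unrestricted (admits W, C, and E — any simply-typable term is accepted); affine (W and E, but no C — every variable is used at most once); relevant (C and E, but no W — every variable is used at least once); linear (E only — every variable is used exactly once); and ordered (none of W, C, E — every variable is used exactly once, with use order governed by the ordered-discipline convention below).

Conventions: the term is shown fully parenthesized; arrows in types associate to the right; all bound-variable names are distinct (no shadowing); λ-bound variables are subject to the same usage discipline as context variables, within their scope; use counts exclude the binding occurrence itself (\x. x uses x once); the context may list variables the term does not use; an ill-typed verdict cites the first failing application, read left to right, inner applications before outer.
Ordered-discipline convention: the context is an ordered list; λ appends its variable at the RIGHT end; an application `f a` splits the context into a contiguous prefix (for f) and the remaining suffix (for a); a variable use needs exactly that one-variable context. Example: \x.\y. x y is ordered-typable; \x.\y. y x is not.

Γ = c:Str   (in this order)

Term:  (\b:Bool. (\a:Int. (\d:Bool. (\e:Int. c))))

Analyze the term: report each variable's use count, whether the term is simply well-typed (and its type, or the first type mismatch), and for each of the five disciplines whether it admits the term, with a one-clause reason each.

usage: c=1, b (λ-bound)=0, a (λ-bound)=0, d (λ-bound)=0, e (λ-bound)=0
use order (left to right): c
typing: well-typed — term : Bool -> Int -> Bool -> Int -> Str
ordered: ✗, unused: b, a, d, e — weakening required
linear: ✗, unused: b, a, d, e — weakening required
affine: ✓, no duplicate uses among c, b, a, d, e
relevant: ✗, unused: b, a, d, e — weakening required
unrestricted: ✓, type-checks (Bool -> Int -> Bool -> Int -> Str) and nothing is barred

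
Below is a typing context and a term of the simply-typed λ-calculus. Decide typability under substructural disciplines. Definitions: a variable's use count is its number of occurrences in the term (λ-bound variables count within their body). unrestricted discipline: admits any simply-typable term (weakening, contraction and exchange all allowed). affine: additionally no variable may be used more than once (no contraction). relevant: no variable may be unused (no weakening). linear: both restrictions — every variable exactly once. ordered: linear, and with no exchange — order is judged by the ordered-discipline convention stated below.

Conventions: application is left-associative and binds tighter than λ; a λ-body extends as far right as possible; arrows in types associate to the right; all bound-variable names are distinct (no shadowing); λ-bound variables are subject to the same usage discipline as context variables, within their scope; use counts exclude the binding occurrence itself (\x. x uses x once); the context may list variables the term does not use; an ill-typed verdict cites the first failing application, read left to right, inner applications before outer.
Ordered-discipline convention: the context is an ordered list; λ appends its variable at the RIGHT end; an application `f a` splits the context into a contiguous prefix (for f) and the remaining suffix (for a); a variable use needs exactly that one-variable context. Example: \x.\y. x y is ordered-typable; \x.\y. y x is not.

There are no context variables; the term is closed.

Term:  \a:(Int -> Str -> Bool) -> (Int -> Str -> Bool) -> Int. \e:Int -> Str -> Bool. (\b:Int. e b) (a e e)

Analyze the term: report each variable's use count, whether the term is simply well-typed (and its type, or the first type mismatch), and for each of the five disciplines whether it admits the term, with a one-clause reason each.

variable uses: a [bound] ×1; e [bound] ×3; b [bound] ×1
uses in reading order: e, b, a, e, e
typing: ✓ — ((Int -> Str -> Bool) -> (Int -> Str -> Bool) -> Int) -> (Int -> Str -> Bool) -> Str -> Bool
ordered ✗ (uses contraction: e ×3)
linear ✗ (uses contraction: e ×3)
affine ✗ (uses contraction: e ×3)
relevant ✓ (none of a, e, b goes unused)
unrestricted ✓ (well-typed at ((Int -> Str -> Bool) -> (Int -> Str -> Bool) -> Int) -> (Int -> Str -> Bool) -> Str -> Bool; no restrictions here)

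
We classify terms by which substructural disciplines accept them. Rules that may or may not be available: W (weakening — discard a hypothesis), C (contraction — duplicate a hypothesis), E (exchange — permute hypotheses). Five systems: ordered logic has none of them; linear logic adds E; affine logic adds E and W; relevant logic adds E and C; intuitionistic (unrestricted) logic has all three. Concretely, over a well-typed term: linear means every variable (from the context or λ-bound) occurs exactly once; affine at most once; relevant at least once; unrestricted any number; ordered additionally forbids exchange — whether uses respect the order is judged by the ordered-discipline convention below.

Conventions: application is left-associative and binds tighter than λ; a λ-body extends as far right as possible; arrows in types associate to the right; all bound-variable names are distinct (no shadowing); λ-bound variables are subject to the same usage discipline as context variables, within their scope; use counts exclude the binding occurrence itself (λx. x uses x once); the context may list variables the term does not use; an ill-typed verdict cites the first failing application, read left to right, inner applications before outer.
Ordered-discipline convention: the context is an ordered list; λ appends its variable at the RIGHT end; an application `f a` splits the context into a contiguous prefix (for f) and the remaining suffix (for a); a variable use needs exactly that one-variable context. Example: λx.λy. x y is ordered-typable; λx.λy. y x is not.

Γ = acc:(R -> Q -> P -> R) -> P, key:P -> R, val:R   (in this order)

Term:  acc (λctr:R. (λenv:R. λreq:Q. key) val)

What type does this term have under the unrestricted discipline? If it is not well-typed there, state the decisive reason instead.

term : P
use counts: acc: 1; key: 1; val: 1; ctr [bound]: 0; env [bound]: 0; req [bound]: 0
left-to-right use order: acc, key, val
typing: the term checks, with type P
summary: ordered ✗; linear ✗; affine ✓; relevant ✗; unrestricted ✓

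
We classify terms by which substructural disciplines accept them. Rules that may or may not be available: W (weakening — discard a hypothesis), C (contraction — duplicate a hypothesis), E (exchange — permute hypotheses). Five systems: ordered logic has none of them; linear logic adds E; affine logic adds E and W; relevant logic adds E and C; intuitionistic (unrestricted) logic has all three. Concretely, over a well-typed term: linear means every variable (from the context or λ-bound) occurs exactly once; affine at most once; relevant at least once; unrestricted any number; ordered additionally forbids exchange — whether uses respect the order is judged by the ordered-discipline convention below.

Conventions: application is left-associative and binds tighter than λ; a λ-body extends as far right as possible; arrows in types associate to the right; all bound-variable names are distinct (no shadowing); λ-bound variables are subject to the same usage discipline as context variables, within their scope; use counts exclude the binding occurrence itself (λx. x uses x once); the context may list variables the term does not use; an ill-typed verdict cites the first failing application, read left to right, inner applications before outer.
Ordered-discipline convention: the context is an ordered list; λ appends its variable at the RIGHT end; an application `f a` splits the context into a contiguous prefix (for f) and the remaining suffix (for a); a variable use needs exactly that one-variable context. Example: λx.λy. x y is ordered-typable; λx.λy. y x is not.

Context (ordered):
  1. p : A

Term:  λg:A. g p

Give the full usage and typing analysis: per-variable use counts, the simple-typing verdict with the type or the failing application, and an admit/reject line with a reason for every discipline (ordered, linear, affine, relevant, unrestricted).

use counts: p: 1×, g (bound): 1×
order of uses: g, p
typing: ill-typed: non-arrow in function slot: A
ordered ✗ (a type mismatch blocks all five)
linear ✗ (the type mismatch rejects it)
affine ✗ (not simply typable)
relevant ✗ (fails simple typing)
unrestricted ✗ (a type mismatch blocks all five)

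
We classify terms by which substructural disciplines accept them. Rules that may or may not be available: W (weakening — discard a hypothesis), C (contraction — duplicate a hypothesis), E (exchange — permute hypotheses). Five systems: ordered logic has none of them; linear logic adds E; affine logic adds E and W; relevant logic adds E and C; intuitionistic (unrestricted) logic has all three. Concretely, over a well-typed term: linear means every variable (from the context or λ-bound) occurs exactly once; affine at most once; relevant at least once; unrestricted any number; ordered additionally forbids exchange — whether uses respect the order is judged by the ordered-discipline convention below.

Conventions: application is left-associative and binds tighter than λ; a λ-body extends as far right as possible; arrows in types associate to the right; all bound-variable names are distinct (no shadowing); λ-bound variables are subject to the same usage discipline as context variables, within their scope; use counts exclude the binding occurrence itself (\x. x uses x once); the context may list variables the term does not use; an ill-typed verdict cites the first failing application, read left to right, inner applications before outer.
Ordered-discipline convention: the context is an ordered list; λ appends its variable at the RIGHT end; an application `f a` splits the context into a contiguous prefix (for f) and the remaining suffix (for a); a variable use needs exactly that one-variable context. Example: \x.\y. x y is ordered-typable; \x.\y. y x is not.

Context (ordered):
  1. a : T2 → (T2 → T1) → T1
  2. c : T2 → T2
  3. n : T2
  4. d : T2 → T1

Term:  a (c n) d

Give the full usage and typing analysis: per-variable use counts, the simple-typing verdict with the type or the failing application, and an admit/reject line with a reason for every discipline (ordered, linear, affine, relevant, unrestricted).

usage: a=1, c=1, n=1, d=1
left-to-right use order: a, c, n, d
typing: the term checks, with type T1
ordered: ✓, a, c, n, d: once each, no exchange needed
linear: ✓, single use per variable (a, c, n, d)
affine: ✓, at most one use each (a, c, n, d)
relevant: ✓, at least one use each (a, c, n, d)
unrestricted: ✓, well-typed at T1; no restrictions here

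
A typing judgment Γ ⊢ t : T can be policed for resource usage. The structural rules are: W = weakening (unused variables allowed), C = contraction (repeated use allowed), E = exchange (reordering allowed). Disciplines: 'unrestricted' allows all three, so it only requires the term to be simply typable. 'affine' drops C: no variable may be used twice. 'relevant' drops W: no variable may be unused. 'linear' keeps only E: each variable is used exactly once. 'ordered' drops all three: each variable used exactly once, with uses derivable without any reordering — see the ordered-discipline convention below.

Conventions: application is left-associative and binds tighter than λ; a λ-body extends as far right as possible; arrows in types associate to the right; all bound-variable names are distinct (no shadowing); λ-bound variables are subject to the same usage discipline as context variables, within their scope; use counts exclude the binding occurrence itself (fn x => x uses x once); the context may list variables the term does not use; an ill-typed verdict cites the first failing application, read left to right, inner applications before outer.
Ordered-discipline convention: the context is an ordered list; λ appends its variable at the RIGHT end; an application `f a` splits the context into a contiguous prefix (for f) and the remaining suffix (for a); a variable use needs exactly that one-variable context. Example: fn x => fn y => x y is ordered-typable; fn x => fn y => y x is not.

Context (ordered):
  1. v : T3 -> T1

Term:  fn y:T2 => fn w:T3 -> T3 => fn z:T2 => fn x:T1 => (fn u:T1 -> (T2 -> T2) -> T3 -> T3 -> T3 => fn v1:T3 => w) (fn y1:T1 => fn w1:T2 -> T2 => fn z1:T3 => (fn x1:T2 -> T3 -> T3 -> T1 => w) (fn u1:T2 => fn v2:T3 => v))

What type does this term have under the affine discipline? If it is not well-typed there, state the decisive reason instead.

not well-typed under affine — uses contraction: w ×2
counts: v ×1; y [bound] ×0; w [bound] ×2; z [bound] ×0; x [bound] ×0; u [bound] ×0; v1 [bound] ×0; y1 [bound] ×0; w1 [bound] ×0; z1 [bound] ×0; x1 [bound] ×0; u1 [bound] ×0; v2 [bound] ×0
uses in reading order: w, w, v
typing: ✓ — T2 -> (T3 -> T3) -> T2 -> T1 -> T3 -> T3 -> T3
per-discipline verdicts: ordered ✗; linear ✗; affine ✗; relevant ✗; unrestricted ✓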